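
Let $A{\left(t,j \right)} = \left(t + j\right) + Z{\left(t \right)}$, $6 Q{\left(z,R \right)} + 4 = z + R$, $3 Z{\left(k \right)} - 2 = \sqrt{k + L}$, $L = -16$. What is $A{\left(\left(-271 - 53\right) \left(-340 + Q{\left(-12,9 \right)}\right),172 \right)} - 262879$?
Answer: $- \frac{456505}{3} + \frac{\sqrt{110522}}{3} \approx -1.5206 \cdot 10^{5}$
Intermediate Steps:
$Z{\left(k \right)} = \frac{2}{3} + \frac{\sqrt{-16 + k}}{3}$ ($Z{\left(k \right)} = \frac{2}{3} + \frac{\sqrt{k - 16}}{3} = \frac{2}{3} + \frac{\sqrt{-16 + k}}{3}$)
$Q{\left(z,R \right)} = - \frac{2}{3} + \frac{R}{6} + \frac{z}{6}$ ($Q{\left(z,R \right)} = - \frac{2}{3} + \frac{z + R}{6} = - \frac{2}{3} + \frac{R + z}{6} = - \frac{2}{3} + \left(\frac{R}{6} + \frac{z}{6}\right) = - \frac{2}{3} + \frac{R}{6} + \frac{z}{6}$)
$A{\left(t,j \right)} = \frac{2}{3} + j + t + \frac{\sqrt{-16 + t}}{3}$ ($A{\left(t,j \right)} = \left(t + j\right) + \left(\frac{2}{3} + \frac{\sqrt{-16 + t}}{3}\right) = \left(j + t\right) + \left(\frac{2}{3} + \frac{\sqrt{-16 + t}}{3}\right) = \frac{2}{3} + j + t + \frac{\sqrt{-16 + t}}{3}$)
$A{\left(\left(-271 - 53\right) \left(-340 + Q{\left(-12,9 \right)}\right),172 \right)} - 262879 = \left(\frac{2}{3} + 172 + \left(-271 - 53\right) \left(-340 + \left(- \frac{2}{3} + \frac{1}{6} \cdot 9 + \frac{1}{6} \left(-12\right)\right)\right) + \frac{\sqrt{-16 + \left(-271 - 53\right) \left(-340 + \left(- \frac{2}{3} + \frac{1}{6} \cdot 9 + \frac{1}{6} \left(-12\right)\right)\right)}}{3}\right) - 262879 = \left(\frac{2}{3} + 172 - 324 \left(-340 - \frac{7}{6}\right) + \frac{\sqrt{-16 - 324 \left(-340 - \frac{7}{6}\right)}}{3}\right) - 262879 = \left(\frac{2}{3} + 172 - -110538 + \frac{\sqrt{-16 - -110538}}{3}\right) - 262879 = \left(\frac{2}{3} + 172 + 110538 + \frac{\sqrt{-16 + 110538}}{3}\right) - 262879 = \left(\frac{2}{3} + 172 + 110538 + \frac{\sqrt{110522}}{3}\right) - 262879 = \left(\frac{332132}{3} + \frac{\sqrt{110522}}{3}\right) - 262879 = - \frac{456505}{3} + \frac{\sqrt{110522}}{3}$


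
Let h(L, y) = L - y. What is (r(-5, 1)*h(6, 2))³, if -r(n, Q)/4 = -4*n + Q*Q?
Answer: -37933056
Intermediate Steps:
r(n, Q) = -4*Q² + 16*n (r(n, Q) = -4*(-4*n + Q*Q) = -4*(-4*n + Q²) = -4*(Q² - 4*n) = -4*Q² + 16*n)
(r(-5, 1)*h(6, 2))³ = ((-4*1² + 16*(-5))*(6 - 1*2))³ = ((-4*1 - 80)*(6 - 2))³ = ((-4 - 80)*4)³ = (-84*4)³ = (-336)³ = -37933056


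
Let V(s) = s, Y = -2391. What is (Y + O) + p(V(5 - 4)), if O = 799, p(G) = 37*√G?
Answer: -1555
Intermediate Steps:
(Y + O) + p(V(5 - 4)) = (-2391 + 799) + 37*√(5 - 4) = -1592 + 37*√1 = -1592 + 37*1 = -1592 + 37 = -1555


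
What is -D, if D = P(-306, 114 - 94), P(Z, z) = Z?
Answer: 306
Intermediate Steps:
D = -306
-D = -1*(-306) = 306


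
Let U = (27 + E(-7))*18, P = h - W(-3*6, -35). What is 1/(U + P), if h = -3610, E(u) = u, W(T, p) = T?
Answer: -1/3232 ≈ -0.00030941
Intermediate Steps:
P = -3592 (P = -3610 - (-3)*6 = -3610 - 1*(-18) = -3610 + 18 = -3592)
U = 360 (U = (27 - 7)*18 = 20*18 = 360)
1/(U + P) = 1/(360 - 3592) = 1/(-3232) = -1/3232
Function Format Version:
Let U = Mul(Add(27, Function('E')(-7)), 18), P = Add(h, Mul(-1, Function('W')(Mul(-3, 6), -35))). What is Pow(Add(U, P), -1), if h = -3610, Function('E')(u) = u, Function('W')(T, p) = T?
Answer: Rational(-1, 3232) ≈ -0.00030941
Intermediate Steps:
P = -3592 (P = Add(-3610, Mul(-1, Mul(-3, 6))) = Add(-3610, Mul(-1, -18)) = Add(-3610, 18) = -3592)
U = 360 (U = Mul(Add(27, -7), 18) = Mul(20, 18) = 360)
Pow(Add(U, P), -1) = Pow(Add(360, -3592), -1) = Pow(-3232, -1) = Rational(-1, 3232)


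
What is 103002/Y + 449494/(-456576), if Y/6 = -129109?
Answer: -803314159/718878912 ≈ -1.1175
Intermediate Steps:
Y = -774654 (Y = 6*(-129109) = -774654)
103002/Y + 449494/(-456576) = 103002/(-774654) + 449494/(-456576) = 103002*(-1/774654) + 449494*(-1/456576) = -17167/129109 - 224747/228288 = -803314159/718878912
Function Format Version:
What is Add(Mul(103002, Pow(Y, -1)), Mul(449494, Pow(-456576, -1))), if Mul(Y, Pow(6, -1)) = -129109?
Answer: Rational(-803314159, 718878912) ≈ -1.1175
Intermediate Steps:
Y = -774654 (Y = Mul(6, -129109) = -774654)
Add(Mul(103002, Pow(Y, -1)), Mul(449494, Pow(-456576, -1))) = Add(Mul(103002, Pow(-774654, -1)), Mul(449494, Pow(-456576, -1))) = Add(Mul(103002, Rational(-1, 774654)), Mul(449494, Rational(-1, 456576))) = Add(Rational(-17167, 129109), Rational(-224747, 228288)) = Rational(-803314159, 718878912)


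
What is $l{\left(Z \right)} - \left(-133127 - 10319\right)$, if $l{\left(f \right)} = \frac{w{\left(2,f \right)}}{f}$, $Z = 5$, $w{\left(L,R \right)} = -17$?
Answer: $\frac{717213}{5} \approx 1.4344 \cdot 10^{5}$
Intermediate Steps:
$l{\left(f \right)} = - \frac{17}{f}$
$l{\left(Z \right)} - \left(-133127 - 10319\right) = - \frac{17}{5} - \left(-133127 - 10319\right) = \left(-17\right) \frac{1}{5} - \left(-133127 - 10319\right) = - \frac{17}{5} - -143446 = - \frac{17}{5} + 143446 = \frac{717213}{5}$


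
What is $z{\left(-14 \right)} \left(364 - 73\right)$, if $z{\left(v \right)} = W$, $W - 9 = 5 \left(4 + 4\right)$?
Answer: $14259$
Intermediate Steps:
$W = 49$ ($W = 9 + 5 \left(4 + 4\right) = 9 + 5 \cdot 8 = 9 + 40 = 49$)
$z{\left(v \right)} = 49$
$z{\left(-14 \right)} \left(364 - 73\right) = 49 \left(364 - 73\right) = 49 \cdot 291 = 14259$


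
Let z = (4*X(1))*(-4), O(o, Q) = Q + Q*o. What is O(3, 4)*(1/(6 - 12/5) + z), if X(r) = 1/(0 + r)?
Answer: -2264/9 ≈ -251.56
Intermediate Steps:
X(r) = 1/r
z = -16 (z = (4/1)*(-4) = (4*1)*(-4) = 4*(-4) = -16)
O(3, 4)*(1/(6 - 12/5) + z) = (4*(1 + 3))*(1/(6 - 12/5) - 16) = (4*4)*(1/(6 - 12*⅕) - 16) = 16*(1/(6 - 12/5) - 16) = 16*(1/(18/5) - 16) = 16*(5/18 - 16) = 16*(-283/18) = -2264/9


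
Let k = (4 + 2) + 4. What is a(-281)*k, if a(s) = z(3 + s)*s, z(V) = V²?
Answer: -217168040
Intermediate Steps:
k = 10 (k = 6 + 4 = 10)
a(s) = s*(3 + s)² (a(s) = (3 + s)²*s = s*(3 + s)²)
a(-281)*k = -281*(3 - 281)²*10 = -281*(-278)²*10 = -281*77284*10 = -21716804*10 = -217168040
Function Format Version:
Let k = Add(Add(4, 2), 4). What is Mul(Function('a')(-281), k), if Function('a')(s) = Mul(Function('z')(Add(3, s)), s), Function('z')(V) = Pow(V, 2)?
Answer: -217168040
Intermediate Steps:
k = 10 (k = Add(6, 4) = 10)
Function('a')(s) = Mul(s, Pow(Add(3, s), 2)) (Function('a')(s) = Mul(Pow(Add(3, s), 2), s) = Mul(s, Pow(Add(3, s), 2)))
Mul(Function('a')(-281), k) = Mul(Mul(-281, Pow(Add(3, -281), 2)), 10) = Mul(Mul(-281, Pow(-278, 2)), 10) = Mul(Mul(-281, 77284), 10) = Mul(-21716804, 10) = -217168040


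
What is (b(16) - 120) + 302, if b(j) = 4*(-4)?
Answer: 166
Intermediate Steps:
b(j) = -16
(b(16) - 120) + 302 = (-16 - 120) + 302 = -136 + 302 = 166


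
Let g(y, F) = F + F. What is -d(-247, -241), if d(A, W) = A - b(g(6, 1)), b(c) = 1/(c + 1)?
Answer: 742/3 ≈ 247.33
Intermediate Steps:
g(y, F) = 2*F
b(c) = 1/(1 + c)
d(A, W) = -⅓ + A (d(A, W) = A - 1/(1 + 2*1) = A - 1/(1 + 2) = A - 1/3 = A - 1*⅓ = A - ⅓ = -⅓ + A)
-d(-247, -241) = -(-⅓ - 247) = -1*(-742/3) = 742/3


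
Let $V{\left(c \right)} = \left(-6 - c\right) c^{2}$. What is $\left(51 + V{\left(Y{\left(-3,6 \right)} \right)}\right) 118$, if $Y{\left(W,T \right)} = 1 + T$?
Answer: $-69148$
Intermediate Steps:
$V{\left(c \right)} = c^{2} \left(-6 - c\right)$
$\left(51 + V{\left(Y{\left(-3,6 \right)} \right)}\right) 118 = \left(51 + \left(1 + 6\right)^{2} \left(-6 - \left(1 + 6\right)\right)\right) 118 = \left(51 + 7^{2} \left(-6 - 7\right)\right) 118 = \left(51 + 49 \left(-6 - 7\right)\right) 118 = \left(51 + 49 \left(-13\right)\right) 118 = \left(51 - 637\right) 118 = \left(-586\right) 118 = -69148$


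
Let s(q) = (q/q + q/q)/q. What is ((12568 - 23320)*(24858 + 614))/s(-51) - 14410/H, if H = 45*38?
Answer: 1194231691871/171 ≈ 6.9838e+9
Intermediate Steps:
H = 1710
s(q) = 2/q (s(q) = (1 + 1)/q = 2/q)
((12568 - 23320)*(24858 + 614))/s(-51) - 14410/H = ((12568 - 23320)*(24858 + 614))/((2/(-51))) - 14410/1710 = (-10752*25472)/((2*(-1/51))) - 14410*1/1710 = -273874944/(-2/51) - 1441/171 = -273874944*(-51/2) - 1441/171 = 6983811072 - 1441/171 = 1194231691871/171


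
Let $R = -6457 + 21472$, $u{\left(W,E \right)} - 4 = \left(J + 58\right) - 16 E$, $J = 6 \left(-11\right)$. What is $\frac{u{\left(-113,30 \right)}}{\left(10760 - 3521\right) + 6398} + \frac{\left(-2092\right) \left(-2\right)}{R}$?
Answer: $\frac{3829996}{15750735} \approx 0.24316$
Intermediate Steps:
$J = -66$
$u{\left(W,E \right)} = -4 - 16 E$ ($u{\left(W,E \right)} = 4 - \left(8 + 16 E\right) = -4 - 16 E$)
$R = 15015$
$\frac{u{\left(-113,30 \right)}}{\left(10760 - 3521\right) + 6398} + \frac{\left(-2092\right) \left(-2\right)}{R} = \frac{-4 - 480}{\left(10760 - 3521\right) + 6398} + \frac{\left(-2092\right) \left(-2\right)}{15015} = \frac{-4 - 480}{7239 + 6398} + 4184 \cdot \frac{1}{15015} = - \frac{484}{13637} + \frac{4184}{15015} = \frac{3829996}{15750735}$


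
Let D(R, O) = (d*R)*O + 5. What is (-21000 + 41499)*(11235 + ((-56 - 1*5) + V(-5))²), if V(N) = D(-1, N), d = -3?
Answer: 333641724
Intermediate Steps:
D(R, O) = 5 - 3*O*R (D(R, O) = (-3*R)*O + 5 = -3*O*R + 5 = 5 - 3*O*R)
V(N) = 5 + 3*N (V(N) = 5 - 3*N*(-1) = 5 + 3*N)
(-21000 + 41499)*(11235 + ((-56 - 1*5) + V(-5))²) = (-21000 + 41499)*(11235 + ((-56 - 1*5) + (5 + 3*(-5)))²) = 20499*(11235 + ((-56 - 5) + (5 - 15))²) = 20499*(11235 + (-61 - 10)²) = 20499*(11235 + (-71)²) = 20499*(11235 + 5041) = 20499*16276 = 333641724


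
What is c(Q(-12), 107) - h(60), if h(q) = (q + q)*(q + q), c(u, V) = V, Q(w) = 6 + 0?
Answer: -14293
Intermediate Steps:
Q(w) = 6
h(q) = 4*q² (h(q) = (2*q)*(2*q) = 4*q²)
c(Q(-12), 107) - h(60) = 107 - 4*60² = 107 - 4*3600 = 107 - 1*14400 = 107 - 14400 = -14293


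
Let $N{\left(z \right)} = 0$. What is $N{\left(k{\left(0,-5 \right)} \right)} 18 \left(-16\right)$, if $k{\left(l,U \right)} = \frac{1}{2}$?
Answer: $0$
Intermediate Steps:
$k{\left(l,U \right)} = \frac{1}{2}$
$N{\left(k{\left(0,-5 \right)} \right)} 18 \left(-16\right) = 0 \cdot 18 \left(-16\right) = 0 \left(-16\right) = 0$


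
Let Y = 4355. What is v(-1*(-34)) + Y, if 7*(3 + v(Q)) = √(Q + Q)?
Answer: 4352 + 2*√17/7 ≈ 4353.2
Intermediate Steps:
v(Q) = -3 + √2*√Q/7 (v(Q) = -3 + √(Q + Q)/7 = -3 + √(2*Q)/7 = -3 + (√2*√Q)/7 = -3 + √2*√Q/7)
v(-1*(-34)) + Y = (-3 + √2*√(-1*(-34))/7) + 4355 = (-3 + √2*√34/7) + 4355 = (-3 + 2*√17/7) + 4355 = 4352 + 2*√17/7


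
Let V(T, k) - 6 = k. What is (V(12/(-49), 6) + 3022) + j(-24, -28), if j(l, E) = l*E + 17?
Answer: 3723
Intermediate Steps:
V(T, k) = 6 + k
j(l, E) = 17 + E*l (j(l, E) = E*l + 17 = 17 + E*l)
(V(12/(-49), 6) + 3022) + j(-24, -28) = ((6 + 6) + 3022) + (17 - 28*(-24)) = (12 + 3022) + (17 + 672) = 3034 + 689 = 3723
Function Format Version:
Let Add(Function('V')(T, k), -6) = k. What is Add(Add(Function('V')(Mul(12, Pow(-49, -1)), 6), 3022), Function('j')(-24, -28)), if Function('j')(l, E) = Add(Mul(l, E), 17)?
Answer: 3723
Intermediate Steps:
Function('V')(T, k) = Add(6, k)
Function('j')(l, E) = Add(17, Mul(E, l)) (Function('j')(l, E) = Add(Mul(E, l), 17) = Add(17, Mul(E, l)))
Add(Add(Function('V')(Mul(12, Pow(-49, -1)), 6), 3022), Function('j')(-24, -28)) = Add(Add(Add(6, 6), 3022), Add(17, Mul(-28, -24))) = Add(Add(12, 3022), Add(17, 672)) = Add(3034, 689) = 3723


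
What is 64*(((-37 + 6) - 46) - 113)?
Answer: -12160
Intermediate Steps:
64*(((-37 + 6) - 46) - 113) = 64*((-31 - 46) - 113) = 64*(-77 - 113) = 64*(-190) = -12160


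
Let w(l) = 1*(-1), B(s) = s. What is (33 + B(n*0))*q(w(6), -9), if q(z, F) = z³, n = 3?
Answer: -33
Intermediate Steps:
w(l) = -1
(33 + B(n*0))*q(w(6), -9) = (33 + 3*0)*(-1)³ = (33 + 0)*(-1) = 33*(-1) = -33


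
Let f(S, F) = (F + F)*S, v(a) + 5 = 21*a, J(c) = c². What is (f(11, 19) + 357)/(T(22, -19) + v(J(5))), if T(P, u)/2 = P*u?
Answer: -775/316 ≈ -2.4525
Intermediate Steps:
T(P, u) = 2*P*u (T(P, u) = 2*(P*u) = 2*P*u)
v(a) = -5 + 21*a
f(S, F) = 2*F*S (f(S, F) = (2*F)*S = 2*F*S)
(f(11, 19) + 357)/(T(22, -19) + v(J(5))) = (2*19*11 + 357)/(2*22*(-19) + (-5 + 21*5²)) = (418 + 357)/(-836 + (-5 + 21*25)) = 775/(-836 + (-5 + 525)) = 775/(-836 + 520) = 775/(-316) = 775*(-1/316) = -775/316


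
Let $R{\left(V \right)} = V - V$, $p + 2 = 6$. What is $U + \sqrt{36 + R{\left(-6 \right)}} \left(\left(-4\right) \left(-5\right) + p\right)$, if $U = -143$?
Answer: $1$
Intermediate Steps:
$p = 4$ ($p = -2 + 6 = 4$)
$R{\left(V \right)} = 0$
$U + \sqrt{36 + R{\left(-6 \right)}} \left(\left(-4\right) \left(-5\right) + p\right) = -143 + \sqrt{36 + 0} \left(\left(-4\right) \left(-5\right) + 4\right) = -143 + \sqrt{36} \left(20 + 4\right) = -143 + 6 \cdot 24 = -143 + 144 = 1$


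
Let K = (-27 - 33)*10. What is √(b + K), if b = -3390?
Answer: I*√3990 ≈ 63.166*I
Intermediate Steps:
K = -600 (K = -60*10 = -600)
√(b + K) = √(-3390 - 600) = √(-3990) = I*√3990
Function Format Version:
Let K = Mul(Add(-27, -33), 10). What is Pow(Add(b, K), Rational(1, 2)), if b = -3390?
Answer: Mul(I, Pow(3990, Rational(1, 2))) ≈ Mul(63.166, I)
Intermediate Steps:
K = -600 (K = Mul(-60, 10) = -600)
Pow(Add(b, K), Rational(1, 2)) = Pow(Add(-3390, -600), Rational(1, 2)) = Pow(-3990, Rational(1, 2)) = Mul(I, Pow(3990, Rational(1, 2)))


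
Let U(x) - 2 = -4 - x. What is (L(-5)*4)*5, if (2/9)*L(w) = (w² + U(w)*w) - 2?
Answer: 720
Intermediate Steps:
U(x) = -2 - x (U(x) = 2 + (-4 - x) = -2 - x)
L(w) = -9 + 9*w²/2 + 9*w*(-2 - w)/2 (L(w) = 9*((w² + (-2 - w)*w) - 2)/2 = 9*((w² + w*(-2 - w)) - 2)/2 = 9*(-2 + w² + w*(-2 - w))/2 = -9 + 9*w²/2 + 9*w*(-2 - w)/2)
(L(-5)*4)*5 = ((-9 - 9*(-5))*4)*5 = ((-9 + 45)*4)*5 = (36*4)*5 = 144*5 = 720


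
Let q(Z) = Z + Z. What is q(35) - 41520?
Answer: -41450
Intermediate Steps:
q(Z) = 2*Z
q(35) - 41520 = 2*35 - 41520 = 70 - 41520 = -41450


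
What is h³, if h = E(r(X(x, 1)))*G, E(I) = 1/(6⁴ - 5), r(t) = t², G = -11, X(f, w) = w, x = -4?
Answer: -1331/2151685171 ≈ -6.1858e-7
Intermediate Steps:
E(I) = 1/1291 (E(I) = 1/(1296 - 5) = 1/1291)
h = -11/1291 (h = (1/1291)*(-11) = -11/1291 ≈ -0.0085205)
h³ = (-11/1291)³ = -1331/2151685171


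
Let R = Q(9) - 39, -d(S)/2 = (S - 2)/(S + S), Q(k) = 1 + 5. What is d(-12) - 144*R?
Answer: 28505/6 ≈ 4750.8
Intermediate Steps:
Q(k) = 6
d(S) = -(-2 + S)/S (d(S) = -2*(S - 2)/(S + S) = -2*(-2 + S)/(2*S) = -2*(-2 + S)*1/(2*S) = -(-2 + S)/S)
R = -33 (R = 6 - 39 = -33)
d(-12) - 144*R = (2 - 1*(-12))/(-12) - 144*(-33) = -(2 + 12)/12 + 4752 = -1/12*14 + 4752 = -7/6 + 4752 = 28505/6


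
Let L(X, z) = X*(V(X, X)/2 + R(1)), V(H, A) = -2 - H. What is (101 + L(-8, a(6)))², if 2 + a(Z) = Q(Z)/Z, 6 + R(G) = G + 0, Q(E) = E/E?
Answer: 13689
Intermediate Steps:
Q(E) = 1
R(G) = -6 + G (R(G) = -6 + (G + 0) = -6 + G)
a(Z) = -2 + 1/Z
L(X, z) = X*(-6 - X/2) (L(X, z) = X*((-2 - X)/2 + (-6 + 1)) = X*((-2 - X)*(½) - 5) = X*((-1 - X/2) - 5) = X*(-6 - X/2))
(101 + L(-8, a(6)))² = (101 - ½*(-8)*(12 - 8))² = (101 - ½*(-8)*4)² = (101 + 16)² = 117² = 13689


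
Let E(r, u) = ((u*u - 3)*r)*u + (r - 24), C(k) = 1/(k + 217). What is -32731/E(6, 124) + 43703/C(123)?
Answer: 169949952063149/11437494 ≈ 1.4859e+7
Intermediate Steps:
C(k) = 1/(217 + k)
E(r, u) = -24 + r + r*u*(-3 + u²) (E(r, u) = ((u² - 3)*r)*u + (-24 + r) = ((-3 + u²)*r)*u + (-24 + r) = (r*(-3 + u²))*u + (-24 + r) = r*u*(-3 + u²) + (-24 + r) = -24 + r + r*u*(-3 + u²))
-32731/E(6, 124) + 43703/C(123) = -32731/(-24 + 6 + 6*124³ - 3*6*124) + 43703/(1/(217 + 123)) = -32731/(-24 + 6 + 6*1906624 - 2232) + 43703/(1/340) = -32731/(-24 + 6 + 11439744 - 2232) + 43703/(1/340) = -32731/11437494 + 43703*340 = -32731*1/11437494 + 14859020 = -32731/11437494 + 14859020 = 169949952063149/11437494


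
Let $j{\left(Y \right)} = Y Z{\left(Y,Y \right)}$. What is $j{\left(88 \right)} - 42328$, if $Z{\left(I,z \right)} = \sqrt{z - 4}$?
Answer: $-42328 + 176 \sqrt{21} \approx -41521.0$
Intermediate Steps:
$Z{\left(I,z \right)} = \sqrt{-4 + z}$
$j{\left(Y \right)} = Y \sqrt{-4 + Y}$
$j{\left(88 \right)} - 42328 = 88 \sqrt{-4 + 88} - 42328 = 88 \sqrt{84} - 42328 = 88 \cdot 2 \sqrt{21} - 42328 = 176 \sqrt{21} - 42328 = -42328 + 176 \sqrt{21}$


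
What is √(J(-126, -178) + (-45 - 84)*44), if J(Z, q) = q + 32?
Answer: I*√5822 ≈ 76.302*I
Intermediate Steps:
J(Z, q) = 32 + q
√(J(-126, -178) + (-45 - 84)*44) = √((32 - 178) + (-45 - 84)*44) = √(-146 - 129*44) = √(-146 - 5676) = √(-5822) = I*√5822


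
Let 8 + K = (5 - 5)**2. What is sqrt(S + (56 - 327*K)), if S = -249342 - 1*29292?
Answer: I*sqrt(275962) ≈ 525.32*I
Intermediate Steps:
S = -278634 (S = -249342 - 29292 = -278634)
K = -8 (K = -8 + (5 - 5)**2 = -8 + 0**2 = -8 + 0 = -8)
sqrt(S + (56 - 327*K)) = sqrt(-278634 + (56 - 327*(-8))) = sqrt(-278634 + (56 + 2616)) = sqrt(-278634 + 2672) = sqrt(-275962) = I*sqrt(275962)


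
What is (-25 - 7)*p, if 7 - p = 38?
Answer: 992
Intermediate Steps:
p = -31 (p = 7 - 1*38 = 7 - 38 = -31)
(-25 - 7)*p = (-25 - 7)*(-31) = -32*(-31) = 992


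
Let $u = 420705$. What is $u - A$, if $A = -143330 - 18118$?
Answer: $582153$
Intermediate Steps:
$A = -161448$ ($A = -143330 - 18118 = -161448$)
$u - A = 420705 - -161448 = 420705 + 161448 = 582153$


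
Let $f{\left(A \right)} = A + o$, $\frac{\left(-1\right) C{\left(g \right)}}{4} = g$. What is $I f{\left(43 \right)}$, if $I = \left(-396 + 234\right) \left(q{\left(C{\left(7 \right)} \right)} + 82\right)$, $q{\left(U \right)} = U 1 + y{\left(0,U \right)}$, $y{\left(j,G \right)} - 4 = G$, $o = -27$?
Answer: $-77760$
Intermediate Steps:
$y{\left(j,G \right)} = 4 + G$
$C{\left(g \right)} = - 4 g$
$f{\left(A \right)} = -27 + A$ ($f{\left(A \right)} = A - 27 = -27 + A$)
$q{\left(U \right)} = 4 + 2 U$ ($q{\left(U \right)} = U 1 + \left(4 + U\right) = U + \left(4 + U\right) = 4 + 2 U$)
$I = -4860$ ($I = \left(-396 + 234\right) \left(\left(4 + 2 \left(\left(-4\right) 7\right)\right) + 82\right) = - 162 \left(\left(4 + 2 \left(-28\right)\right) + 82\right) = - 162 \left(\left(4 - 56\right) + 82\right) = - 162 \left(-52 + 82\right) = \left(-162\right) 30 = -4860$)
$I f{\left(43 \right)} = - 4860 \left(-27 + 43\right) = \left(-4860\right) 16 = -77760$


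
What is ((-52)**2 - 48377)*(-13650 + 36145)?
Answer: -1027414135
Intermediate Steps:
((-52)**2 - 48377)*(-13650 + 36145) = (2704 - 48377)*22495 = -45673*22495 = -1027414135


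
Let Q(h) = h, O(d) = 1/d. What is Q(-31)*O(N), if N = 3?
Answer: -31/3 ≈ -10.333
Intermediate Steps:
Q(-31)*O(N) = -31/3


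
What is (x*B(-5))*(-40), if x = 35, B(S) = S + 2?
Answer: 4200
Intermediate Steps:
B(S) = 2 + S
(x*B(-5))*(-40) = (35*(2 - 5))*(-40) = (35*(-3))*(-40) = -105*(-40) = 4200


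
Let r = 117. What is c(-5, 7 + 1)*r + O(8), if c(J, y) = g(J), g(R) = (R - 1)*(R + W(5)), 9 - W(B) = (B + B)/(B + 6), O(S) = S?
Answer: -23780/11 ≈ -2161.8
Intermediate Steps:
W(B) = 9 - 2*B/(6 + B) (W(B) = 9 - (B + B)/(B + 6) = 9 - 2*B/(6 + B))
g(R) = (-1 + R)*(89/11 + R) (g(R) = (R - 1)*(R + (54 + 7*5)/(6 + 5)) = (-1 + R)*(R + (54 + 35)/11) = (-1 + R)*(R + (1/11)*89) = (-1 + R)*(R + 89/11) = (-1 + R)*(89/11 + R))
c(J, y) = -89/11 + J² + 78*J/11
c(-5, 7 + 1)*r + O(8) = (-89/11 + (-5)² + (78/11)*(-5))*117 + 8 = (-89/11 + 25 - 390/11)*117 + 8 = -204/11*117 + 8 = -23868/11 + 8 = -23780/11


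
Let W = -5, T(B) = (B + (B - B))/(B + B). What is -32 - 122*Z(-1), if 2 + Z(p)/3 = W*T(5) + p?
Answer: 1981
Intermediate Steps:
T(B) = ½ (T(B) = (B + 0)/((2*B)) = B*(1/(2*B)) = ½)
Z(p) = -27/2 + 3*p (Z(p) = -6 + 3*(-5*½ + p) = -6 + 3*(-5/2 + p) = -6 + (-15/2 + 3*p) = -27/2 + 3*p)
-32 - 122*Z(-1) = -32 - 122*(-27/2 + 3*(-1)) = -32 - 122*(-27/2 - 3) = -32 - 122*(-33/2) = -32 + 2013 = 1981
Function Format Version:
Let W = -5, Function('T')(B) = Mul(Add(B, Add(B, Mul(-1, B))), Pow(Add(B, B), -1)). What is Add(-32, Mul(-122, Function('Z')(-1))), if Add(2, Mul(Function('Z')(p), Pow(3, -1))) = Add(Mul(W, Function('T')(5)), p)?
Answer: 1981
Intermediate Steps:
Function('T')(B) = Rational(1, 2) (Function('T')(B) = Mul(Add(B, 0), Pow(Mul(2, B), -1)) = Mul(B, Mul(Rational(1, 2), Pow(B, -1))) = Rational(1, 2))
Function('Z')(p) = Add(Rational(-27, 2), Mul(3, p)) (Function('Z')(p) = Add(-6, Mul(3, Add(Mul(-5, Rational(1, 2)), p))) = Add(-6, Mul(3, Add(Rational(-5, 2), p))) = Add(-6, Add(Rational(-15, 2), Mul(3, p))) = Add(Rational(-27, 2), Mul(3, p)))
Add(-32, Mul(-122, Function('Z')(-1))) = Add(-32, Mul(-122, Add(Rational(-27, 2), Mul(3, -1)))) = Add(-32, Mul(-122, Add(Rational(-27, 2), -3))) = Add(-32, Mul(-122, Rational(-33, 2))) = Add(-32, 2013) = 1981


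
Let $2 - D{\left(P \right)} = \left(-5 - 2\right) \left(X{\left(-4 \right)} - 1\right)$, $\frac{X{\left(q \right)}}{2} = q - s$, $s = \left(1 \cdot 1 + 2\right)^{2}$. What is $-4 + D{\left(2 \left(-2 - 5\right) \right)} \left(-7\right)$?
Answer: $1305$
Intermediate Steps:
$s = 9$ ($s = \left(1 + 2\right)^{2} = 3^{2} = 9$)
$X{\left(q \right)} = -18 + 2 q$ ($X{\left(q \right)} = 2 \left(q - 9\right) = 2 \left(-9 + q\right) = -18 + 2 q$)
$D{\left(P \right)} = -187$ ($D{\left(P \right)} = 2 - \left(-5 - 2\right) \left(\left(-18 + 2 \left(-4\right)\right) - 1\right) = 2 - - 7 \left(\left(-18 - 8\right) - 1\right) = 2 - - 7 \left(-26 - 1\right) = 2 - \left(-7\right) \left(-27\right) = 2 - 189 = -187$)
$-4 + D{\left(2 \left(-2 - 5\right) \right)} \left(-7\right) = -4 - -1309 = -4 + 1309 = 1305$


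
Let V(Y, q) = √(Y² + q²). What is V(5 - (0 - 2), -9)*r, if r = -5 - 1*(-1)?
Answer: -4*√130 ≈ -45.607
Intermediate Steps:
r = -4 (r = -5 + 1 = -4)
V(5 - (0 - 2), -9)*r = √((5 - (0 - 2))² + (-9)²)*(-4) = √((5 - 1*(-2))² + 81)*(-4) = √((5 + 2)² + 81)*(-4) = √(7² + 81)*(-4) = √(49 + 81)*(-4) = √130*(-4) = -4*√130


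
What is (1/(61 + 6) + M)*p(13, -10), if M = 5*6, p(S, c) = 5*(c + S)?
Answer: 30165/67 ≈ 450.22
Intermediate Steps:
p(S, c) = 5*S + 5*c (p(S, c) = 5*(S + c) = 5*S + 5*c)
M = 30
(1/(61 + 6) + M)*p(13, -10) = (1/(61 + 6) + 30)*(5*13 + 5*(-10)) = (1/67 + 30)*(65 - 50) = (1/67 + 30)*15 = (2011/67)*15 = 30165/67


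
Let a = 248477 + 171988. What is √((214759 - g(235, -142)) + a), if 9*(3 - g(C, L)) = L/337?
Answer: √649272675887/1011 ≈ 797.01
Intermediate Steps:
g(C, L) = 3 - L/3033 (g(C, L) = 3 - L/(9*337) = 3 - L/3033)
a = 420465
√((214759 - g(235, -142)) + a) = √((214759 - (3 - 1/3033*(-142))) + 420465) = √((214759 - (3 + 142/3033)) + 420465) = √((214759 - 1*9241/3033) + 420465) = √((214759 - 9241/3033) + 420465) = √(651354806/3033 + 420465) = √(1926625151/3033) = √649272675887/1011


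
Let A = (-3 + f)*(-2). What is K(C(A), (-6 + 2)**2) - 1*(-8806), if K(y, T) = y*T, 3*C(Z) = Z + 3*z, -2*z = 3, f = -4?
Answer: 26570/3 ≈ 8856.7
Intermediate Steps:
z = -3/2 (z = -1/2*3 = -3/2 ≈ -1.5000)
A = 14 (A = (-3 - 4)*(-2) = -7*(-2) = 14)
C(Z) = -3/2 + Z/3 (C(Z) = (Z + 3*(-3/2))/3 = (Z - 9/2)/3 = (-9/2 + Z)/3 = -3/2 + Z/3)
K(y, T) = T*y
K(C(A), (-6 + 2)**2) - 1*(-8806) = (-6 + 2)**2*(-3/2 + (1/3)*14) - 1*(-8806) = (-4)**2*(-3/2 + 14/3) + 8806 = 16*(19/6) + 8806 = 152/3 + 8806 = 26570/3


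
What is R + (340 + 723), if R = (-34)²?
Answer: 2219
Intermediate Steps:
R = 1156
R + (340 + 723) = 1156 + (340 + 723) = 1156 + 1063 = 2219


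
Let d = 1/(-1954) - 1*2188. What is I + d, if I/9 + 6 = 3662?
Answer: 60019063/1954 ≈ 30716.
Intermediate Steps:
I = 32904 (I = -54 + 9*3662 = -54 + 32958 = 32904)
d = -4275353/1954 (d = -1/1954 - 2188 = -4275353/1954 ≈ -2188.0)
I + d = 32904 - 4275353/1954 = 60019063/1954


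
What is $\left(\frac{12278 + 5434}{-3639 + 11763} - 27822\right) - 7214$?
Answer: $- \frac{23717896}{677} \approx -35034.0$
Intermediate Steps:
$\left(\frac{12278 + 5434}{-3639 + 11763} - 27822\right) - 7214 = \left(\frac{17712}{8124} - 27822\right) - 7214 = \left(17712 \cdot \frac{1}{8124} - 27822\right) - 7214 = \left(\frac{1476}{677} - 27822\right) - 7214 = - \frac{18834018}{677} - 7214 = - \frac{23717896}{677}$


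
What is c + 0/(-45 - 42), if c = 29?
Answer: 29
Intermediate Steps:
c + 0/(-45 - 42) = 29 + 0/(-45 - 42) = 29 + 0/(-87) = 29 - 1/87*0 = 29 + 0 = 29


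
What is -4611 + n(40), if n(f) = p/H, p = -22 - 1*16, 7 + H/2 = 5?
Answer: -9203/2 ≈ -4601.5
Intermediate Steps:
H = -4 (H = -14 + 2*5 = -14 + 10 = -4)
p = -38 (p = -22 - 16 = -38)
n(f) = 19/2 (n(f) = -38/(-4) = -38*(-1/4) = 19/2)
-4611 + n(40) = -4611 + 19/2 = -9203/2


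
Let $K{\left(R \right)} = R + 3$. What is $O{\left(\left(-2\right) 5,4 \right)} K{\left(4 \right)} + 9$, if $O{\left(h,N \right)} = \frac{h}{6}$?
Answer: $- \frac{8}{3} \approx -2.6667$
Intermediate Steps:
$O{\left(h,N \right)} = \frac{h}{6}$ ($O{\left(h,N \right)} = h \frac{1}{6} = \frac{h}{6}$)
$K{\left(R \right)} = 3 + R$
$O{\left(\left(-2\right) 5,4 \right)} K{\left(4 \right)} + 9 = \frac{\left(-2\right) 5}{6} \left(3 + 4\right) + 9 = \frac{1}{6} \left(-10\right) 7 + 9 = \left(- \frac{5}{3}\right) 7 + 9 = - \frac{35}{3} + 9 = - \frac{8}{3}$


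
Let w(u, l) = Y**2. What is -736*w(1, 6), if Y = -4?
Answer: -11776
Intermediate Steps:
w(u, l) = 16 (w(u, l) = (-4)**2 = 16)
-736*w(1, 6) = -736*16 = -11776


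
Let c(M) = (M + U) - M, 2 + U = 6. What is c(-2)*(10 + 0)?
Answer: 40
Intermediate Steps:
U = 4 (U = -2 + 6 = 4)
c(M) = 4 (c(M) = (M + 4) - M = (4 + M) - M = 4)
c(-2)*(10 + 0) = 4*(10 + 0) = 4*10 = 40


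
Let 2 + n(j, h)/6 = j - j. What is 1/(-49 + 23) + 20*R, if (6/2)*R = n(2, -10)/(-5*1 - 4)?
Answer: 2071/234 ≈ 8.8504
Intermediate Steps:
n(j, h) = -12 (n(j, h) = -12 + 6*(j - j) = -12 + 6*0 = -12 + 0 = -12)
R = 4/9 (R = (-12/(-5*1 - 4))/3 = (-12/(-5 - 4))/3 = (-12/(-9))/3 = (-12*(-⅑))/3 = (⅓)*(4/3) = 4/9 ≈ 0.44444)
1/(-49 + 23) + 20*R = 1/(-49 + 23) + 20*(4/9) = 1/(-26) + 80/9 = -1/26 + 80/9 = 2071/234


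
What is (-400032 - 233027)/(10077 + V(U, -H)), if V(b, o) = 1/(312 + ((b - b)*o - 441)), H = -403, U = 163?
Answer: -81664611/1299932 ≈ -62.822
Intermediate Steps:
V(b, o) = -1/129 (V(b, o) = 1/(312 + (0*o - 441)) = 1/(312 + (0 - 441)) = 1/(312 - 441) = 1/(-129) = -1/129)
(-400032 - 233027)/(10077 + V(U, -H)) = (-400032 - 233027)/(10077 - 1/129) = -633059/1299932/129 = -633059*129/1299932 = -81664611/1299932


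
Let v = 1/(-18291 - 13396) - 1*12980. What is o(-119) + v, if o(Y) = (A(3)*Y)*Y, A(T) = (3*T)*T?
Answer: 11704132128/31687 ≈ 3.6937e+5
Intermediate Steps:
A(T) = 3*T²
v = -411297261/31687 (v = 1/(-31687) - 12980 = -1/31687 - 12980 = -411297261/31687 ≈ -12980.)
o(Y) = 27*Y² (o(Y) = ((3*3²)*Y)*Y = ((3*9)*Y)*Y = (27*Y)*Y = 27*Y²)
o(-119) + v = 27*(-119)² - 411297261/31687 = 27*14161 - 411297261/31687 = 382347 - 411297261/31687 = 11704132128/31687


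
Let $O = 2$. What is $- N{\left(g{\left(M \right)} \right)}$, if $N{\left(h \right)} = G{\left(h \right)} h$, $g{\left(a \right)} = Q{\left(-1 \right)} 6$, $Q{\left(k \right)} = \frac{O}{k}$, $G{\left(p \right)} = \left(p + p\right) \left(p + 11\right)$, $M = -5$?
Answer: $288$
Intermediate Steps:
$G{\left(p \right)} = 2 p \left(11 + p\right)$
$Q{\left(k \right)} = \frac{2}{k}$
$g{\left(a \right)} = -12$ ($g{\left(a \right)} = \frac{2}{-1} \cdot 6 = 2 \left(-1\right) 6 = \left(-2\right) 6 = -12$)
$N{\left(h \right)} = 2 h^{2} \left(11 + h\right)$ ($N{\left(h \right)} = 2 h \left(11 + h\right) h = 2 h^{2} \left(11 + h\right)$)
$- N{\left(g{\left(M \right)} \right)} = - 2 \left(-12\right)^{2} \left(11 - 12\right) = - 2 \cdot 144 \left(-1\right) = \left(-1\right) \left(-288\right) = 288$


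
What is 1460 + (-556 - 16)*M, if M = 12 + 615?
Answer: -357184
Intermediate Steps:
M = 627
1460 + (-556 - 16)*M = 1460 + (-556 - 16)*627 = 1460 - 572*627 = 1460 - 358644 = -357184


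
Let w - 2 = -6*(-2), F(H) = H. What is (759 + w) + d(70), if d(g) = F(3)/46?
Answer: 35561/46 ≈ 773.07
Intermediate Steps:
d(g) = 3/46
w = 14 (w = 2 - 6*(-2) = 2 - (-12) = 2 - 1*(-12) = 2 + 12 = 14)
(759 + w) + d(70) = (759 + 14) + 3/46 = 773 + 3/46 = 35561/46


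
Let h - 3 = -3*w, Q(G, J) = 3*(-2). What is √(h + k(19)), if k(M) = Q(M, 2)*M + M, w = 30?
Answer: I*√182 ≈ 13.491*I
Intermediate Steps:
Q(G, J) = -6
h = -87 (h = 3 - 3*30 = 3 - 90 = -87)
k(M) = -5*M (k(M) = -6*M + M = -5*M)
√(h + k(19)) = √(-87 - 5*19) = √(-87 - 95) = √(-182) = I*√182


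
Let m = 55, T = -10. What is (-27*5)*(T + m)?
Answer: -6075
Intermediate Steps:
(-27*5)*(T + m) = (-27*5)*(-10 + 55) = -135*45 = -6075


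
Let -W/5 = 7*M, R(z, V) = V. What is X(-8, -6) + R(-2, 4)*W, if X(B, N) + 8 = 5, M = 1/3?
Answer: -149/3 ≈ -49.667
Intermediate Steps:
M = ⅓ ≈ 0.33333
X(B, N) = -3 (X(B, N) = -8 + 5 = -3)
W = -35/3 ≈ -11.667
X(-8, -6) + R(-2, 4)*W = -3 + 4*(-35/3) = -3 - 140/3 = -149/3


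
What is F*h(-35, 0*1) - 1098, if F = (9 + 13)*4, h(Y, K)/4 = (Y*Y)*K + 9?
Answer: 2070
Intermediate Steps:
h(Y, K) = 36 + 4*K*Y² (h(Y, K) = 4*((Y*Y)*K + 9) = 4*(Y²*K + 9) = 4*(K*Y² + 9) = 4*(9 + K*Y²) = 36 + 4*K*Y²)
F = 88 (F = 22*4 = 88)
F*h(-35, 0*1) - 1098 = 88*(36 + 4*(0*1)*(-35)²) - 1098 = 88*(36 + 4*0*1225) - 1098 = 88*(36 + 0) - 1098 = 88*36 - 1098 = 3168 - 1098 = 2070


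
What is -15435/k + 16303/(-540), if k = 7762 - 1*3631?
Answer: -103817/3060 ≈ -33.927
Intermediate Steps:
k = 4131 (k = 7762 - 3631 = 4131)
-15435/k + 16303/(-540) = -15435/4131 + 16303/(-540) = -15435*1/4131 + 16303*(-1/540) = -1715/459 - 16303/540 = -103817/3060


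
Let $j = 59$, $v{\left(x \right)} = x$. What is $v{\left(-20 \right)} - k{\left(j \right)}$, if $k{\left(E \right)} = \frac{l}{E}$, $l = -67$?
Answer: $- \frac{1113}{59} \approx -18.864$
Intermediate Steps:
$k{\left(E \right)} = - \frac{67}{E}$
$v{\left(-20 \right)} - k{\left(j \right)} = -20 - - \frac{67}{59} = -20 + \frac{67}{59} = - \frac{1113}{59}$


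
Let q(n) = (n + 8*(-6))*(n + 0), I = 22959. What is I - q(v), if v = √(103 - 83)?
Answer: 22939 + 96*√5 ≈ 23154.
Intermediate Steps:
v = 2*√5 (v = √20 = 2*√5 ≈ 4.4721)
q(n) = n*(-48 + n) (q(n) = (n - 48)*n = (-48 + n)*n = n*(-48 + n))
I - q(v) = 22959 - 2*√5*(-48 + 2*√5)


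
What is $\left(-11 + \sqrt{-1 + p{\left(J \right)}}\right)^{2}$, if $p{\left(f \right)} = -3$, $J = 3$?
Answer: $117 - 44 i \approx 117.0 - 44.0 i$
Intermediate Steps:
$\left(-11 + \sqrt{-1 + p{\left(J \right)}}\right)^{2} = \left(-11 + \sqrt{-1 - 3}\right)^{2} = \left(-11 + \sqrt{-4}\right)^{2} = \left(-11 + 2 i\right)^{2}$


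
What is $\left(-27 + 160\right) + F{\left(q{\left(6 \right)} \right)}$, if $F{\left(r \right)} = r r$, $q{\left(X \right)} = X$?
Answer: $169$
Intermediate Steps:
$F{\left(r \right)} = r^{2}$
$\left(-27 + 160\right) + F{\left(q{\left(6 \right)} \right)} = \left(-27 + 160\right) + 6^{2} = 133 + 36 = 169$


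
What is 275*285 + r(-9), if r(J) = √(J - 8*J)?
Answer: 78375 + 3*√7 ≈ 78383.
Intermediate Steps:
r(J) = √7*√(-J) (r(J) = √(-7*J) = √7*√(-J))
275*285 + r(-9) = 275*285 + √7*√(-1*(-9)) = 78375 + √7*√9 = 78375 + √7*3 = 78375 + 3*√7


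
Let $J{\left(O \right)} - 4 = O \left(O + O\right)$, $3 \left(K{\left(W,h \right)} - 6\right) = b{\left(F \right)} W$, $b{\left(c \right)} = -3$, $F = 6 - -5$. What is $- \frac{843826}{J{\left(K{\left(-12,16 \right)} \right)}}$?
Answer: $- \frac{421913}{326} \approx -1294.2$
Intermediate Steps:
$F = 11$ ($F = 6 + 5 = 11$)
$K{\left(W,h \right)} = 6 - W$ ($K{\left(W,h \right)} = 6 + \frac{\left(-3\right) W}{3} = 6 - W$)
$J{\left(O \right)} = 4 + 2 O^{2}$ ($J{\left(O \right)} = 4 + O \left(O + O\right) = 4 + O 2 O = 4 + 2 O^{2}$)
$- \frac{843826}{J{\left(K{\left(-12,16 \right)} \right)}} = - \frac{843826}{4 + 2 \left(6 - -12\right)^{2}} = - \frac{843826}{4 + 2 \left(6 + 12\right)^{2}} = - \frac{843826}{4 + 2 \cdot 18^{2}} = - \frac{843826}{4 + 2 \cdot 324} = - \frac{843826}{4 + 648} = - \frac{843826}{652} = \left(-843826\right) \frac{1}{652} = - \frac{421913}{326}$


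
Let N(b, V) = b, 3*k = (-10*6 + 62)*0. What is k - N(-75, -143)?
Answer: 75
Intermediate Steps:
k = 0 (k = ((-10*6 + 62)*0)/3 = ((-60 + 62)*0)/3 = (2*0)/3 = (⅓)*0 = 0)
k - N(-75, -143) = 0 - 1*(-75) = 0 + 75 = 75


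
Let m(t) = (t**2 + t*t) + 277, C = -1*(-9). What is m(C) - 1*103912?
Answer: -103473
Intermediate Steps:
C = 9
m(t) = 277 + 2*t**2 (m(t) = (t**2 + t**2) + 277 = 2*t**2 + 277 = 277 + 2*t**2)
m(C) - 1*103912 = (277 + 2*9**2) - 1*103912 = (277 + 2*81) - 103912 = (277 + 162) - 103912 = 439 - 103912 = -103473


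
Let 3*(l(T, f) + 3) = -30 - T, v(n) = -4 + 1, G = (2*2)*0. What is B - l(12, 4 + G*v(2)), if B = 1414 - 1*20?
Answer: 1411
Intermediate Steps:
G = 0 (G = 4*0 = 0)
v(n) = -3
l(T, f) = -13 - T/3 (l(T, f) = -3 + (-30 - T)/3 = -3 + (-10 - T/3) = -13 - T/3)
B = 1394 (B = 1414 - 20 = 1394)
B - l(12, 4 + G*v(2)) = 1394 - (-13 - ⅓*12) = 1394 - (-13 - 4) = 1394 - 1*(-17) = 1394 + 17 = 1411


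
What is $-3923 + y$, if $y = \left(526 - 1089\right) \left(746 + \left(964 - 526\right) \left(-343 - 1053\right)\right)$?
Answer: $343821303$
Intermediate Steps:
$y = 343825226$ ($y = - 563 \left(746 + 438 \left(-1396\right)\right) = - 563 \left(746 - 611448\right) = \left(-563\right) \left(-610702\right) = 343825226$)
$-3923 + y = -3923 + 343825226 = 343821303$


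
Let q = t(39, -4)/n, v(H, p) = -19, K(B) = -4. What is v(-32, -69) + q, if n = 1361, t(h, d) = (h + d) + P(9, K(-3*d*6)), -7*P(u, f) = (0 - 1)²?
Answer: -180769/9527 ≈ -18.974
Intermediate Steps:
P(u, f) = -⅐ (P(u, f) = -(0 - 1)²/7 = -⅐*(-1)² = -⅐*1 = -⅐)
t(h, d) = -⅐ + d + h (t(h, d) = (h + d) - ⅐ = (d + h) - ⅐ = -⅐ + d + h)
q = 244/9527 (q = (-⅐ - 4 + 39)/1361 = (244/7)*(1/1361) = 244/9527 ≈ 0.025611)
v(-32, -69) + q = -19 + 244/9527 = -180769/9527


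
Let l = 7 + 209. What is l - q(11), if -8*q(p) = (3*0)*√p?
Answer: 216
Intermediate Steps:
q(p) = 0 (q(p) = -3*0*√p/8 = -0*√p = -⅛*0 = 0)
l = 216
l - q(11) = 216 - 1*0 = 216 + 0 = 216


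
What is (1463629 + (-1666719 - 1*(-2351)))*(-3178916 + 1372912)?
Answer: 362535436956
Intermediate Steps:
(1463629 + (-1666719 - 1*(-2351)))*(-3178916 + 1372912) = (1463629 + (-1666719 + 2351))*(-1806004) = (1463629 - 1664368)*(-1806004) = -200739*(-1806004) = 362535436956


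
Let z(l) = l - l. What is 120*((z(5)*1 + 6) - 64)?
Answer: -6960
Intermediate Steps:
z(l) = 0
120*((z(5)*1 + 6) - 64) = 120*((0*1 + 6) - 64) = 120*((0 + 6) - 64) = 120*(6 - 64) = 120*(-58) = -6960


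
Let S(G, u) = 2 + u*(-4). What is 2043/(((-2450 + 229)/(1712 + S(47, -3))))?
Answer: -3526218/2221 ≈ -1587.7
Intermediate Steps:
S(G, u) = 2 - 4*u
2043/(((-2450 + 229)/(1712 + S(47, -3)))) = 2043/(((-2450 + 229)/(1712 + (2 - 4*(-3))))) = 2043/((-2221/(1712 + (2 + 12)))) = 2043/((-2221/(1712 + 14))) = 2043/((-2221/1726)) = 2043/((-2221*1/1726)) = 2043/(-2221/1726) = 2043*(-1726/2221) = -3526218/2221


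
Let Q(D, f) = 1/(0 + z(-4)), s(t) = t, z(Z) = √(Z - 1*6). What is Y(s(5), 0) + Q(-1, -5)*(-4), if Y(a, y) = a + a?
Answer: 10 + 2*I*√10/5 ≈ 10.0 + 1.2649*I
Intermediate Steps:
z(Z) = √(-6 + Z) (z(Z) = √(Z - 6) = √(-6 + Z))
Y(a, y) = 2*a
Q(D, f) = -I*√10/10 (Q(D, f) = 1/(0 + √(-6 - 4)) = 1/(0 + √(-10)) = 1/(0 + I*√10) = 1/(I*√10) = -I*√10/10)
Y(s(5), 0) + Q(-1, -5)*(-4) = 2*5 - I*√10/10*(-4) = 10 + 2*I*√10/5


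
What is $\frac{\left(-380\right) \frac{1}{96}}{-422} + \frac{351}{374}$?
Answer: $\frac{1795229}{1893936} \approx 0.94788$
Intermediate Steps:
$\frac{\left(-380\right) \frac{1}{96}}{-422} + \frac{351}{374} = \left(-380\right) \frac{1}{96} \left(- \frac{1}{422}\right) + 351 \cdot \frac{1}{374} = \left(- \frac{95}{24}\right) \left(- \frac{1}{422}\right) + \frac{351}{374} = \frac{95}{10128} + \frac{351}{374} = \frac{1795229}{1893936}$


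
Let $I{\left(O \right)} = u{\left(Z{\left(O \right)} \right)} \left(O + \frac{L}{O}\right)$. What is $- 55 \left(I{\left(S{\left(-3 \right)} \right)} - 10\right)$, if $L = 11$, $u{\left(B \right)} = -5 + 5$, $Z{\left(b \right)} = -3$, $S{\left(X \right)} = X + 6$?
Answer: $550$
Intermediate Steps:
$S{\left(X \right)} = 6 + X$
$u{\left(B \right)} = 0$
$I{\left(O \right)} = 0$ ($I{\left(O \right)} = 0 \left(O + \frac{11}{O}\right) = 0$)
$- 55 \left(I{\left(S{\left(-3 \right)} \right)} - 10\right) = - 55 \left(0 - 10\right) = \left(-55\right) \left(-10\right) = 550$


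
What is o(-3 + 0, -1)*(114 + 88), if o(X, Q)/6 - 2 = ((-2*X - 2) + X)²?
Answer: 3636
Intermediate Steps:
o(X, Q) = 12 + 6*(-2 - X)² (o(X, Q) = 12 + 6*((-2*X - 2) + X)² = 12 + 6*((-2 - 2*X) + X)² = 12 + 6*(-2 - X)²)
o(-3 + 0, -1)*(114 + 88) = (12 + 6*(2 + (-3 + 0))²)*(114 + 88) = (12 + 6*(2 - 3)²)*202 = (12 + 6*(-1)²)*202 = (12 + 6*1)*202 = (12 + 6)*202 = 18*202 = 3636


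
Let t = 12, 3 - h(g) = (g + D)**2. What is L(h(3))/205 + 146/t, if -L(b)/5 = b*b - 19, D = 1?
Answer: 2093/246 ≈ 8.5081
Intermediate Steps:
h(g) = 3 - (1 + g)**2 (h(g) = 3 - (g + 1)**2 = 3 - (1 + g)**2)
L(b) = 95 - 5*b**2 (L(b) = -5*(b*b - 19) = -5*(b**2 - 19) = -5*(-19 + b**2) = 95 - 5*b**2)
L(h(3))/205 + 146/t = (95 - 5*(3 - (1 + 3)**2)**2)/205 + 146/12 = (95 - 5*(3 - 1*4**2)**2)*(1/205) + 146*(1/12) = (95 - 5*(3 - 1*16)**2)*(1/205) + 73/6 = (95 - 5*(3 - 16)**2)*(1/205) + 73/6 = (95 - 5*(-13)**2)*(1/205) + 73/6 = (95 - 5*169)*(1/205) + 73/6 = (95 - 845)*(1/205) + 73/6 = -750*1/205 + 73/6 = -150/41 + 73/6 = 2093/246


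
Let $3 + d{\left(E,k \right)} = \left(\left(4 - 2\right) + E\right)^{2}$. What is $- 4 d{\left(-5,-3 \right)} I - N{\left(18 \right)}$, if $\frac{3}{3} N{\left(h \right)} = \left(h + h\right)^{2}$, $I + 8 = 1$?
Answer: $-1128$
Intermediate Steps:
$d{\left(E,k \right)} = -3 + \left(2 + E\right)^{2}$ ($d{\left(E,k \right)} = -3 + \left(\left(4 - 2\right) + E\right)^{2} = -3 + \left(2 + E\right)^{2}$)
$I = -7$ ($I = -8 + 1 = -7$)
$N{\left(h \right)} = 4 h^{2}$ ($N{\left(h \right)} = \left(h + h\right)^{2} = \left(2 h\right)^{2} = 4 h^{2}$)
$- 4 d{\left(-5,-3 \right)} I - N{\left(18 \right)} = - 4 \left(-3 + \left(2 - 5\right)^{2}\right) \left(-7\right) - 4 \cdot 18^{2} = - 4 \left(-3 + \left(-3\right)^{2}\right) \left(-7\right) - 4 \cdot 324 = - 4 \left(-3 + 9\right) \left(-7\right) - 1296 = \left(-4\right) 6 \left(-7\right) - 1296 = \left(-24\right) \left(-7\right) - 1296 = 168 - 1296 = -1128$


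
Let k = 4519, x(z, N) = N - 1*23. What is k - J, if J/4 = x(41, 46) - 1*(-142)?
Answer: 3859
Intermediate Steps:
x(z, N) = -23 + N (x(z, N) = N - 23 = -23 + N)
J = 660 (J = 4*((-23 + 46) - 1*(-142)) = 4*(23 + 142) = 4*165 = 660)
k - J = 4519 - 1*660 = 4519 - 660 = 3859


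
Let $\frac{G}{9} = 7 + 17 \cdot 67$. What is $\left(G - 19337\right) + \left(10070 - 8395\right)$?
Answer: $-7348$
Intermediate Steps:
$G = 10314$ ($G = 9 \left(7 + 17 \cdot 67\right) = 9 \left(7 + 1139\right) = 9 \cdot 1146 = 10314$)
$\left(G - 19337\right) + \left(10070 - 8395\right) = \left(10314 - 19337\right) + \left(10070 - 8395\right) = \left(10314 - 19337\right) + 1675 = -9023 + 1675 = -7348$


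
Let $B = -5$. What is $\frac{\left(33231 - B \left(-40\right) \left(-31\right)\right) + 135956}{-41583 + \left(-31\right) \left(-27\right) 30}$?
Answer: $- \frac{175387}{16473} \approx -10.647$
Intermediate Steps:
$\frac{\left(33231 - B \left(-40\right) \left(-31\right)\right) + 135956}{-41583 + \left(-31\right) \left(-27\right) 30} = \frac{\left(33231 - \left(-5\right) \left(-40\right) \left(-31\right)\right) + 135956}{-41583 + \left(-31\right) \left(-27\right) 30} = \frac{\left(33231 - 200 \left(-31\right)\right) + 135956}{-41583 + 837 \cdot 30} = \frac{\left(33231 - -6200\right) + 135956}{-41583 + 25110} = \frac{\left(33231 + 6200\right) + 135956}{-16473} = \left(39431 + 135956\right) \left(- \frac{1}{16473}\right) = 175387 \left(- \frac{1}{16473}\right) = - \frac{175387}{16473}$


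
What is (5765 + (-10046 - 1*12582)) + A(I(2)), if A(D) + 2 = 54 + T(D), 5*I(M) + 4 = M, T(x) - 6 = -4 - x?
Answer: -84043/5 ≈ -16809.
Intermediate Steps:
T(x) = 2 - x (T(x) = 6 + (-4 - x) = 2 - x)
I(M) = -⅘ + M/5
A(D) = 54 - D (A(D) = -2 + (54 + (2 - D)) = -2 + (56 - D) = 54 - D)
(5765 + (-10046 - 1*12582)) + A(I(2)) = (5765 + (-10046 - 1*12582)) + (54 - (-⅘ + (⅕)*2)) = (5765 + (-10046 - 12582)) + (54 - (-⅘ + ⅖)) = (5765 - 22628) + (54 - 1*(-⅖)) = -16863 + (54 + ⅖) = -16863 + 272/5 = -84043/5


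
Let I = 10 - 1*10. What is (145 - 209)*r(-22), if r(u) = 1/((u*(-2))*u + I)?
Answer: 8/121 ≈ 0.066116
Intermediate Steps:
I = 0 (I = 10 - 10 = 0)
r(u) = -1/(2*u**2) (r(u) = 1/((u*(-2))*u + 0) = 1/((-2*u)*u + 0) = 1/(-2*u**2 + 0) = 1/(-2*u**2) = -1/(2*u**2))
(145 - 209)*r(-22) = (145 - 209)*(-1/2/(-22)**2) = -(-32)/484 = -64*(-1/968) = 8/121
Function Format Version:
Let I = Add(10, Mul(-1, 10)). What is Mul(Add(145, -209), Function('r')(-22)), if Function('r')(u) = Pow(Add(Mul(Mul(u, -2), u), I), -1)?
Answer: Rational(8, 121) ≈ 0.066116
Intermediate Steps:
I = 0 (I = Add(10, -10) = 0)
Function('r')(u) = Mul(Rational(-1, 2), Pow(u, -2)) (Function('r')(u) = Pow(Add(Mul(Mul(u, -2), u), 0), -1) = Pow(Add(Mul(Mul(-2, u), u), 0), -1) = Pow(Add(Mul(-2, Pow(u, 2)), 0), -1) = Pow(Mul(-2, Pow(u, 2)), -1) = Mul(Rational(-1, 2), Pow(u, -2)))
Mul(Add(145, -209), Function('r')(-22)) = Mul(Add(145, -209), Mul(Rational(-1, 2), Pow(-22, -2))) = Mul(-64, Mul(Rational(-1, 2), Rational(1, 484))) = Mul(-64, Rational(-1, 968)) = Rational(8, 121)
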